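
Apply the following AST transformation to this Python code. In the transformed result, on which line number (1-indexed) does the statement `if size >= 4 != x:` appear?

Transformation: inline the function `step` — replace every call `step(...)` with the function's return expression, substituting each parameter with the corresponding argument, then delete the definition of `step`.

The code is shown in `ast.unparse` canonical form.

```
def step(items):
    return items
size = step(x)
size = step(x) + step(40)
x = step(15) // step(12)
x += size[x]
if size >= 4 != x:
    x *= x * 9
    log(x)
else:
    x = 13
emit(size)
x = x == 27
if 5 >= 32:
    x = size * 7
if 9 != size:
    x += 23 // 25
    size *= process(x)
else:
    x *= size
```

Transformed code:
size = x
size = x + 40
x = 15 // 12
x += size[x]
if size >= 4 != x:
    x *= x * 9
    log(x)
else:
    x = 13
emit(size)
x = x == 27
if 5 >= 32:
    x = size * 7
if 9 != size:
    x += 23 // 25
    size *= process(x)
else:
    x *= size

5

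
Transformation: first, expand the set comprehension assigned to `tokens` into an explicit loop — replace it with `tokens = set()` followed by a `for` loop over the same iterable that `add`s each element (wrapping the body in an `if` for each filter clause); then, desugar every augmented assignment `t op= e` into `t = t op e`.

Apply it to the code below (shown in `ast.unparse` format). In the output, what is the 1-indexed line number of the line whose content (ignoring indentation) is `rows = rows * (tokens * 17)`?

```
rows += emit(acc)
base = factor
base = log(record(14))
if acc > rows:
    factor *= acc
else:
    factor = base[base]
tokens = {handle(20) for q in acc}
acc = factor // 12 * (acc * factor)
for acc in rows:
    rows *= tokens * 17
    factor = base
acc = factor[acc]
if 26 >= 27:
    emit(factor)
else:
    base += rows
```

Transformed code:
rows = rows + emit(acc)
base = factor
base = log(record(14))
if acc > rows:
    factor = factor * acc
else:
    factor = base[base]
tokens = set()
for q in acc:
    tokens.add(handle(20))
acc = factor // 12 * (acc * factor)
for acc in rows:
    rows = rows * (tokens * 17)
    factor = base
acc = factor[acc]
if 26 >= 27:
    emit(factor)
else:
    base = base + rows

13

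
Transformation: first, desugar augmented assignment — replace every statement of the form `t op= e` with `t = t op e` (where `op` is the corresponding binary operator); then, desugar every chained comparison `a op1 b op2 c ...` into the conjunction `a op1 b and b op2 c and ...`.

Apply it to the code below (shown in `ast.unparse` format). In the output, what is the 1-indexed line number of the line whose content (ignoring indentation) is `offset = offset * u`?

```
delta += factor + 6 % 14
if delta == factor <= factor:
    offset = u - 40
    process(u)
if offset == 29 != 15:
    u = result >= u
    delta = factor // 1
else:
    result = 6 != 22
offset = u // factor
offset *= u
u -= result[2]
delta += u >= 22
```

Transformed code:
delta = delta + (factor + 6 % 14)
if delta == factor and factor <= factor:
    offset = u - 40
    process(u)
if offset == 29 and 29 != 15:
    u = result >= u
    delta = factor // 1
else:
    result = 6 != 22
offset = u // factor
offset = offset * u
u = u - result[2]
delta = delta + (u >= 22)

11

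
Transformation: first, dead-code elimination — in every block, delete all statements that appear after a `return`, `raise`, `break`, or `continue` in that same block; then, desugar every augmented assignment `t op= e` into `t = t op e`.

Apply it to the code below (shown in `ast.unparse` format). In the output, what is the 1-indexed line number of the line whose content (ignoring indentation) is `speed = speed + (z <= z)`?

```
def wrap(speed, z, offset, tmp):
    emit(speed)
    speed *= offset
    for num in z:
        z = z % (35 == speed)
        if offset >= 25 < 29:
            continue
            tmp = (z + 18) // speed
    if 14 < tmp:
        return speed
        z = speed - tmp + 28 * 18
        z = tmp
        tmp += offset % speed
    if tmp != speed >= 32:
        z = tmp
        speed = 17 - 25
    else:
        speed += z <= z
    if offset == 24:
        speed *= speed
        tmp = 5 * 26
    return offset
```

14

Transformed code:
def wrap(speed, z, offset, tmp):
    emit(speed)
    speed = speed * offset
    for num in z:
        z = z % (35 == speed)
        if offset >= 25 < 29:
            continue
    if 14 < tmp:
        return speed
    if tmp != speed >= 32:
        z = tmp
        speed = 17 - 25
    else:
        speed = speed + (z <= z)
    if offset == 24:
        speed = speed * speed
        tmp = 5 * 26
    return offset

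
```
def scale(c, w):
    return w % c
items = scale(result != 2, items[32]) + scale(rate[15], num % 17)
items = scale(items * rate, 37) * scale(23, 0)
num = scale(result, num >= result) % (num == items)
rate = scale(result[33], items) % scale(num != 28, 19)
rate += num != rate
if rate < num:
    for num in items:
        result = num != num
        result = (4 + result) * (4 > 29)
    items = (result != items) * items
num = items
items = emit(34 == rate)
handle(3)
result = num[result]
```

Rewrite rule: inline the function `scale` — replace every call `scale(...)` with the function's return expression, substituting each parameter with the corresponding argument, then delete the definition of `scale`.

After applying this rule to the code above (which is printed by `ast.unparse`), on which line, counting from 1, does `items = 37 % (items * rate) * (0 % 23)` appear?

Transformed code:
items = items[32] % (result != 2) + num % 17 % rate[15]
items = 37 % (items * rate) * (0 % 23)
num = (num >= result) % result % (num == items)
rate = items % result[33] % (19 % (num != 28))
rate += num != rate
if rate < num:
    for num in items:
        result = num != num
        result = (4 + result) * (4 > 29)
    items = (result != items) * items
num = items
items = emit(34 == rate)
handle(3)
result = num[result]

2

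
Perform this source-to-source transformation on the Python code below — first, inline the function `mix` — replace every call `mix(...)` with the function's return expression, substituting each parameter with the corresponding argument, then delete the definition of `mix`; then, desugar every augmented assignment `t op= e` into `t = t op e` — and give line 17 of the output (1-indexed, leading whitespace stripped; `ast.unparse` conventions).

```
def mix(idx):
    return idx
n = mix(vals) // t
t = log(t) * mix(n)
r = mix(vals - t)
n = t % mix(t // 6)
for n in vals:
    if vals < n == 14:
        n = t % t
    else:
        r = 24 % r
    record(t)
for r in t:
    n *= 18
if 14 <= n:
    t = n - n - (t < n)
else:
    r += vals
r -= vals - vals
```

r = r - (vals - vals)

Transformed code:
n = vals // t
t = log(t) * n
r = vals - t
n = t % (t // 6)
for n in vals:
    if vals < n == 14:
        n = t % t
    else:
        r = 24 % r
    record(t)
for r in t:
    n = n * 18
if 14 <= n:
    t = n - n - (t < n)
else:
    r = r + vals
r = r - (vals - vals)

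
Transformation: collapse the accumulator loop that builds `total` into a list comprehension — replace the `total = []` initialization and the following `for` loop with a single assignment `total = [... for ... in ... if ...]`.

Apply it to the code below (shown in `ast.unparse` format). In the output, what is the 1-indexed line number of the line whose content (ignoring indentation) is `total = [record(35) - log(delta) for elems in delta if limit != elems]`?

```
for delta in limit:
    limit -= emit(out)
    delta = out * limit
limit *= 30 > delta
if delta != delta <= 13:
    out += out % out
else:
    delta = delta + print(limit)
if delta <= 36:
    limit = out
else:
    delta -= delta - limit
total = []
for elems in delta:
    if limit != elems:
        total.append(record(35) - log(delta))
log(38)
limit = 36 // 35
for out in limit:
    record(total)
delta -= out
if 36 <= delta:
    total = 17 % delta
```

Transformed code:
for delta in limit:
    limit -= emit(out)
    delta = out * limit
limit *= 30 > delta
if delta != delta <= 13:
    out += out % out
else:
    delta = delta + print(limit)
if delta <= 36:
    limit = out
else:
    delta -= delta - limit
total = [record(35) - log(delta) for elems in delta if limit != elems]
log(38)
limit = 36 // 35
for out in limit:
    record(total)
delta -= out
if 36 <= delta:
    total = 17 % delta

13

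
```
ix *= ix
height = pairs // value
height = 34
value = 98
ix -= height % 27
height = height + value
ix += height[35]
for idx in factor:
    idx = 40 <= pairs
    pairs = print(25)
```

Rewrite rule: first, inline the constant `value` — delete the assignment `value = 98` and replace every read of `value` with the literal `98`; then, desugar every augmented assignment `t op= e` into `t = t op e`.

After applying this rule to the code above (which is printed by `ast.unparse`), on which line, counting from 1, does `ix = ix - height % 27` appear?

Transformed code:
ix = ix * ix
height = pairs // 98
height = 34
ix = ix - height % 27
height = height + 98
ix = ix + height[35]
for idx in factor:
    idx = 40 <= pairs
    pairs = print(25)

4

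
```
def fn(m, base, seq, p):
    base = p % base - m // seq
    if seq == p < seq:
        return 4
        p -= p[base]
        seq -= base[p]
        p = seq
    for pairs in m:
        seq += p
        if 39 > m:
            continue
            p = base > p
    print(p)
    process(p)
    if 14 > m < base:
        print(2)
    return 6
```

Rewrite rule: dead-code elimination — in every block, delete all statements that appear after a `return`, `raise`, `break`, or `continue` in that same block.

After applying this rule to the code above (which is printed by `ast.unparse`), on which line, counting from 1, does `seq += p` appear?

6

Transformed code:
def fn(m, base, seq, p):
    base = p % base - m // seq
    if seq == p < seq:
        return 4
    for pairs in m:
        seq += p
        if 39 > m:
            continue
    print(p)
    process(p)
    if 14 > m < base:
        print(2)
    return 6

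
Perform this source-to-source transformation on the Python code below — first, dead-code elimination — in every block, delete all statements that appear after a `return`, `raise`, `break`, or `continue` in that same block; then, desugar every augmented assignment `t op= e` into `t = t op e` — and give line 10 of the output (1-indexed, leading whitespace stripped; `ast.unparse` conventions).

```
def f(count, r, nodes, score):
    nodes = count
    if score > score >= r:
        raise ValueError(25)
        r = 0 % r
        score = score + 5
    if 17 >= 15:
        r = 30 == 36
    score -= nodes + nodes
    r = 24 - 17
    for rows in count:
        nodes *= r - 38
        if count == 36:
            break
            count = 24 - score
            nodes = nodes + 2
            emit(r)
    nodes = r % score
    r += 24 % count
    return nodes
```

Transformed code:
def f(count, r, nodes, score):
    nodes = count
    if score > score >= r:
        raise ValueError(25)
    if 17 >= 15:
        r = 30 == 36
    score = score - (nodes + nodes)
    r = 24 - 17
    for rows in count:
        nodes = nodes * (r - 38)
        if count == 36:
            break
    nodes = r % score
    r = r + 24 % count
    return nodes

nodes = nodes * (r - 38)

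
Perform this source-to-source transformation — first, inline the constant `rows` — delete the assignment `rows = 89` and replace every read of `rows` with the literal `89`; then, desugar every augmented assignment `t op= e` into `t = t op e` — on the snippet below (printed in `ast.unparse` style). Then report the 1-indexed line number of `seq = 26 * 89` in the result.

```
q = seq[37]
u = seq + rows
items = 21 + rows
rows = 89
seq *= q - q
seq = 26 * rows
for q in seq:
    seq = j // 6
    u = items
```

Transformed code:
q = seq[37]
u = seq + 89
items = 21 + 89
seq = seq * (q - q)
seq = 26 * 89
for q in seq:
    seq = j // 6
    u = items

5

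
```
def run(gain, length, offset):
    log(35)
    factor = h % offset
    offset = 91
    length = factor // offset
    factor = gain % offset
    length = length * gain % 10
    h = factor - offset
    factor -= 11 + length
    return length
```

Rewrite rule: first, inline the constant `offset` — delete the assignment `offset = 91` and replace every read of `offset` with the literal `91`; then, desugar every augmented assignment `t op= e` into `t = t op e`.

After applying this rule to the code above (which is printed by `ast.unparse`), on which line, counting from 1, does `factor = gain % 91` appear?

5

Transformed code:
def run(gain, length, offset):
    log(35)
    factor = h % 91
    length = factor // 91
    factor = gain % 91
    length = length * gain % 10
    h = factor - 91
    factor = factor - (11 + length)
    return length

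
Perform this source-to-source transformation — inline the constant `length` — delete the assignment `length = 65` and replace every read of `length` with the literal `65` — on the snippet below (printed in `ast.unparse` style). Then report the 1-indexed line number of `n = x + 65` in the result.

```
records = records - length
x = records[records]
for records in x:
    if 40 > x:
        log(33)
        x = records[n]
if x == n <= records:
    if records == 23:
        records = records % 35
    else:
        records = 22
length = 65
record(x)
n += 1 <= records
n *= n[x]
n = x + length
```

Transformed code:
records = records - 65
x = records[records]
for records in x:
    if 40 > x:
        log(33)
        x = records[n]
if x == n <= records:
    if records == 23:
        records = records % 35
    else:
        records = 22
record(x)
n += 1 <= records
n *= n[x]
n = x + 65

15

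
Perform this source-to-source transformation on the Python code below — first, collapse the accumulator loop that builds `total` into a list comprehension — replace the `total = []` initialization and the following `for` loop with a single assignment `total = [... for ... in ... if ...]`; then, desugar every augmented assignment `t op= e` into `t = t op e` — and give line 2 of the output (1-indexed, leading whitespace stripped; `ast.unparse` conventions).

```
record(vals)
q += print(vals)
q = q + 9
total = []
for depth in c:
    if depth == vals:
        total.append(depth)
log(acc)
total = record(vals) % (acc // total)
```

q = q + print(vals)

Transformed code:
record(vals)
q = q + print(vals)
q = q + 9
total = [depth for depth in c if depth == vals]
log(acc)
total = record(vals) % (acc // total)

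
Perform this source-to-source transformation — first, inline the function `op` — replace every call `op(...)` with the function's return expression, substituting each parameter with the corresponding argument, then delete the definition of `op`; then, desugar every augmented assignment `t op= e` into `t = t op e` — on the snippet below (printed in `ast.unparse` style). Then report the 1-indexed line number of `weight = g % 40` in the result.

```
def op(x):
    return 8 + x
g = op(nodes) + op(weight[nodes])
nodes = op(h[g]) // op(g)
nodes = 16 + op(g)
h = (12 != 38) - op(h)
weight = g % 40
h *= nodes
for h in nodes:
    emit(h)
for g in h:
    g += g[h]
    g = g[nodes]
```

Transformed code:
g = 8 + nodes + (8 + weight[nodes])
nodes = (8 + h[g]) // (8 + g)
nodes = 16 + (8 + g)
h = (12 != 38) - (8 + h)
weight = g % 40
h = h * nodes
for h in nodes:
    emit(h)
for g in h:
    g = g + g[h]
    g = g[nodes]

5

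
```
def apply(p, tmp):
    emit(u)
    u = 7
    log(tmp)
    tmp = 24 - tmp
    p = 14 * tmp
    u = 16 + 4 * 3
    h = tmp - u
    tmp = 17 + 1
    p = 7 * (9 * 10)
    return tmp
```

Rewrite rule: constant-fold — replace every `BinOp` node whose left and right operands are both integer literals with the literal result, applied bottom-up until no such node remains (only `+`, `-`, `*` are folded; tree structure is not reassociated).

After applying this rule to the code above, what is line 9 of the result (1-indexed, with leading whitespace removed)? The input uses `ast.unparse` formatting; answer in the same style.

tmp = 18

Transformed code:
def apply(p, tmp):
    emit(u)
    u = 7
    log(tmp)
    tmp = 24 - tmp
    p = 14 * tmp
    u = 28
    h = tmp - u
    tmp = 18
    p = 630
    return tmp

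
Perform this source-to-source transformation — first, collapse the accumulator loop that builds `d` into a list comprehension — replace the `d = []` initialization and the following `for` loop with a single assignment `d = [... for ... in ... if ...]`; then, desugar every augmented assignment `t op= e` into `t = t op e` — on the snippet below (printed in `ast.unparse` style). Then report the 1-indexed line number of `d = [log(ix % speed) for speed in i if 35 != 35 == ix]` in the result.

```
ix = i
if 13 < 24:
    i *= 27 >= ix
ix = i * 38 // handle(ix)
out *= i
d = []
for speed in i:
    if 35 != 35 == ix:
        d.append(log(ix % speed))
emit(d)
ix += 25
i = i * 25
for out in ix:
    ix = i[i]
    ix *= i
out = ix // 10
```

6

Transformed code:
ix = i
if 13 < 24:
    i = i * (27 >= ix)
ix = i * 38 // handle(ix)
out = out * i
d = [log(ix % speed) for speed in i if 35 != 35 == ix]
emit(d)
ix = ix + 25
i = i * 25
for out in ix:
    ix = i[i]
    ix = ix * i
out = ix // 10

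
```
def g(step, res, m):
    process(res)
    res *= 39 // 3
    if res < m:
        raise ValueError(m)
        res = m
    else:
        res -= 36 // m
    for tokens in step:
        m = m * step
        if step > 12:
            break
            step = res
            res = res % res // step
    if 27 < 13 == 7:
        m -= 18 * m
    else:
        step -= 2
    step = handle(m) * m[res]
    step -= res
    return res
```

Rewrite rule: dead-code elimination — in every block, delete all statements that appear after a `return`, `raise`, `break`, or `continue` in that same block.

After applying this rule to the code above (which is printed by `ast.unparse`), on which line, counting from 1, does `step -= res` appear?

Transformed code:
def g(step, res, m):
    process(res)
    res *= 39 // 3
    if res < m:
        raise ValueError(m)
    else:
        res -= 36 // m
    for tokens in step:
        m = m * step
        if step > 12:
            break
    if 27 < 13 == 7:
        m -= 18 * m
    else:
        step -= 2
    step = handle(m) * m[res]
    step -= res
    return res

17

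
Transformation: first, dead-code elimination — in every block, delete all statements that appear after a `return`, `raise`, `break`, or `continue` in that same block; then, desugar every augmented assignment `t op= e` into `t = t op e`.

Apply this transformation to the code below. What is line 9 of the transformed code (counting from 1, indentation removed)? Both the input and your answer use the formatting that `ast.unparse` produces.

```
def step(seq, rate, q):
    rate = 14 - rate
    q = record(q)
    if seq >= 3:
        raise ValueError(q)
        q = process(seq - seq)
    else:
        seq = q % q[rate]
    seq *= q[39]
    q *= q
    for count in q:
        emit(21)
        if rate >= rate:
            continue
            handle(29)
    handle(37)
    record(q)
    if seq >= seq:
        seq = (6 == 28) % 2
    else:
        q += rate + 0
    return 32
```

Transformed code:
def step(seq, rate, q):
    rate = 14 - rate
    q = record(q)
    if seq >= 3:
        raise ValueError(q)
    else:
        seq = q % q[rate]
    seq = seq * q[39]
    q = q * q
    for count in q:
        emit(21)
        if rate >= rate:
            continue
    handle(37)
    record(q)
    if seq >= seq:
        seq = (6 == 28) % 2
    else:
        q = q + (rate + 0)
    return 32

q = q * q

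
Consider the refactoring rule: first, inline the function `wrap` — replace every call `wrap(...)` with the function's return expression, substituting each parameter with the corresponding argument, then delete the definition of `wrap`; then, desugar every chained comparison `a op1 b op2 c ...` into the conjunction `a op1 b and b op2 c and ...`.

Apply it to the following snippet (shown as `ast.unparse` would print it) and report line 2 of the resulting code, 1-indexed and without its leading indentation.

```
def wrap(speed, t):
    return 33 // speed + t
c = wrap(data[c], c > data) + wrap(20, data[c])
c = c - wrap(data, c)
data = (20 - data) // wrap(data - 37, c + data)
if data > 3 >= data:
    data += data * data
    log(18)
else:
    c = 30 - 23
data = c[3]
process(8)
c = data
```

c = c - (33 // data + c)

Transformed code:
c = 33 // data[c] + (c > data) + (33 // 20 + data[c])
c = c - (33 // data + c)
data = (20 - data) // (33 // (data - 37) + (c + data))
if data > 3 and 3 >= data:
    data += data * data
    log(18)
else:
    c = 30 - 23
data = c[3]
process(8)
c = data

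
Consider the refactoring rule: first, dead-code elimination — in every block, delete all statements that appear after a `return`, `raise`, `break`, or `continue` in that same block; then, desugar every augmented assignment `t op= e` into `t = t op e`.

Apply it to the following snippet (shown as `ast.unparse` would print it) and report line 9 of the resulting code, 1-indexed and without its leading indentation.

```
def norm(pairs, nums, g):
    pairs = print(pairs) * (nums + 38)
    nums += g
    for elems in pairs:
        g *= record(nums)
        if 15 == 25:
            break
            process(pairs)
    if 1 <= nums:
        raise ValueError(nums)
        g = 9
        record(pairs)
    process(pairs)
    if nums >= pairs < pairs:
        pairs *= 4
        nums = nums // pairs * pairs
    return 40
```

raise ValueError(nums)

Transformed code:
def norm(pairs, nums, g):
    pairs = print(pairs) * (nums + 38)
    nums = nums + g
    for elems in pairs:
        g = g * record(nums)
        if 15 == 25:
            break
    if 1 <= nums:
        raise ValueError(nums)
    process(pairs)
    if nums >= pairs < pairs:
        pairs = pairs * 4
        nums = nums // pairs * pairs
    return 40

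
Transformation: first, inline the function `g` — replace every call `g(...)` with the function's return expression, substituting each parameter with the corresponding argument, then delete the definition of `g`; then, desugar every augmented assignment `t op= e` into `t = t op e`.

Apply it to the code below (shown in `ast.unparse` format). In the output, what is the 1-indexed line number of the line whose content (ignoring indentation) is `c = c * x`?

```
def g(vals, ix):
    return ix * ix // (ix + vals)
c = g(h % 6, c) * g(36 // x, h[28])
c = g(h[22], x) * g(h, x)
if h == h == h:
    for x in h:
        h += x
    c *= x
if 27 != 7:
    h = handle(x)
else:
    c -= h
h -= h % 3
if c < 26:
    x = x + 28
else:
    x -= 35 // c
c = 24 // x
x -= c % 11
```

Transformed code:
c = c * c // (c + h % 6) * (h[28] * h[28] // (h[28] + 36 // x))
c = x * x // (x + h[22]) * (x * x // (x + h))
if h == h == h:
    for x in h:
        h = h + x
    c = c * x
if 27 != 7:
    h = handle(x)
else:
    c = c - h
h = h - h % 3
if c < 26:
    x = x + 28
else:
    x = x - 35 // c
c = 24 // x
x = x - c % 11

6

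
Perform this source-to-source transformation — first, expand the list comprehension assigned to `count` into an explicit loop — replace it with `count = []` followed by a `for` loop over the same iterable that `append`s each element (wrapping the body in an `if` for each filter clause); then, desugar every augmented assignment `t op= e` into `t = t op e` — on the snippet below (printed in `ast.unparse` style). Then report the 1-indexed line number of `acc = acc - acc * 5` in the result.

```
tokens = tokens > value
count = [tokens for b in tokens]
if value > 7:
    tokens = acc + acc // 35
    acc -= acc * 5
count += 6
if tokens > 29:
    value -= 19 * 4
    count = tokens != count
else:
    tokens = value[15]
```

7

Transformed code:
tokens = tokens > value
count = []
for b in tokens:
    count.append(tokens)
if value > 7:
    tokens = acc + acc // 35
    acc = acc - acc * 5
count = count + 6
if tokens > 29:
    value = value - 19 * 4
    count = tokens != count
else:
    tokens = value[15]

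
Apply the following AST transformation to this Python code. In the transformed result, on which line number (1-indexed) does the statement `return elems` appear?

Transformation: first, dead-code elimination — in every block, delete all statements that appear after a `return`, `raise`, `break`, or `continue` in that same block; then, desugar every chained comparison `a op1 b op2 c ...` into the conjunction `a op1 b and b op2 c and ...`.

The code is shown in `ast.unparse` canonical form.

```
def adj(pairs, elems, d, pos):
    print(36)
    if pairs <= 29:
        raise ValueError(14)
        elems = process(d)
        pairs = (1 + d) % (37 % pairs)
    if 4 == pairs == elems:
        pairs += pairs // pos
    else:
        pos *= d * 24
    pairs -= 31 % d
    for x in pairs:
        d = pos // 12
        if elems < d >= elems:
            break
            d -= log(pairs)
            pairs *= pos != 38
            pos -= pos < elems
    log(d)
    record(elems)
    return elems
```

Transformed code:
def adj(pairs, elems, d, pos):
    print(36)
    if pairs <= 29:
        raise ValueError(14)
    if 4 == pairs and pairs == elems:
        pairs += pairs // pos
    else:
        pos *= d * 24
    pairs -= 31 % d
    for x in pairs:
        d = pos // 12
        if elems < d and d >= elems:
            break
    log(d)
    record(elems)
    return elems

16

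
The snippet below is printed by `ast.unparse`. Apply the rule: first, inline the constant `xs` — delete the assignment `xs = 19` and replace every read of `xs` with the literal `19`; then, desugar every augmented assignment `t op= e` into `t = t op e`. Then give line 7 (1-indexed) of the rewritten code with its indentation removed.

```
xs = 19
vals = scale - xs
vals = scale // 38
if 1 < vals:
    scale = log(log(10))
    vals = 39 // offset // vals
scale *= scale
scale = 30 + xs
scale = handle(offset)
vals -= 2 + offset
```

Transformed code:
vals = scale - 19
vals = scale // 38
if 1 < vals:
    scale = log(log(10))
    vals = 39 // offset // vals
scale = scale * scale
scale = 30 + 19
scale = handle(offset)
vals = vals - (2 + offset)

scale = 30 + 19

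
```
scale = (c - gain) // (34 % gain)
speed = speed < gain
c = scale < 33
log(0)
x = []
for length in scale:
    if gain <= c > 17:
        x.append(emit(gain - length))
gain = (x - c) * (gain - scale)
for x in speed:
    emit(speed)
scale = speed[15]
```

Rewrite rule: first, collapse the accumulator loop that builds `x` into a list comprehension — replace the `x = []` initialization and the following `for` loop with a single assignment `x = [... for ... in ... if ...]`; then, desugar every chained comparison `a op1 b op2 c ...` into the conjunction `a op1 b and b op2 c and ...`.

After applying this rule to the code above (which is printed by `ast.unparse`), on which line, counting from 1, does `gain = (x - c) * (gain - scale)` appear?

6

Transformed code:
scale = (c - gain) // (34 % gain)
speed = speed < gain
c = scale < 33
log(0)
x = [emit(gain - length) for length in scale if gain <= c and c > 17]
gain = (x - c) * (gain - scale)
for x in speed:
    emit(speed)
scale = speed[15]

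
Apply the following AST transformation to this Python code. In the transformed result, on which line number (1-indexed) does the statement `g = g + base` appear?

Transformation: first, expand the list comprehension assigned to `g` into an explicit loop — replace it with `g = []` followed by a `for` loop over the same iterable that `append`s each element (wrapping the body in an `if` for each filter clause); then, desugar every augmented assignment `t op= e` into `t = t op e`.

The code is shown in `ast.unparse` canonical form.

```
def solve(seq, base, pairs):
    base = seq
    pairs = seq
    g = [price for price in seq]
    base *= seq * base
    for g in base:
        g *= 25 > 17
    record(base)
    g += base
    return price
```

11

Transformed code:
def solve(seq, base, pairs):
    base = seq
    pairs = seq
    g = []
    for price in seq:
        g.append(price)
    base = base * (seq * base)
    for g in base:
        g = g * (25 > 17)
    record(base)
    g = g + base
    return price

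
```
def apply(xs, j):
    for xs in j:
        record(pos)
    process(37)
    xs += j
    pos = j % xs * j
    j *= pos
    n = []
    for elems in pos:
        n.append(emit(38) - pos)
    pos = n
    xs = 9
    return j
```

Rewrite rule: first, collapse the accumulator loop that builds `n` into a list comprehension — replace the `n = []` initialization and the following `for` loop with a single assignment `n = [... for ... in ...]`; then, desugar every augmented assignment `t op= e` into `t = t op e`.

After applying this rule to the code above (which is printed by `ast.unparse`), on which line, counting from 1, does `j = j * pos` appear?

7

Transformed code:
def apply(xs, j):
    for xs in j:
        record(pos)
    process(37)
    xs = xs + j
    pos = j % xs * j
    j = j * pos
    n = [emit(38) - pos for elems in pos]
    pos = n
    xs = 9
    return j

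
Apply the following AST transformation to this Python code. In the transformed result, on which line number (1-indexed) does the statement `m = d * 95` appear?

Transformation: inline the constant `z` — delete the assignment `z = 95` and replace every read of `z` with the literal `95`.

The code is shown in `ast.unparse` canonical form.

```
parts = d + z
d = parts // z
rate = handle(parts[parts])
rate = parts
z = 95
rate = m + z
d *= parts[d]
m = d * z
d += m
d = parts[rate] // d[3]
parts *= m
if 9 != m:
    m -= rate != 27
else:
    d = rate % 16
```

7

Transformed code:
parts = d + 95
d = parts // 95
rate = handle(parts[parts])
rate = parts
rate = m + 95
d *= parts[d]
m = d * 95
d += m
d = parts[rate] // d[3]
parts *= m
if 9 != m:
    m -= rate != 27
else:
    d = rate % 16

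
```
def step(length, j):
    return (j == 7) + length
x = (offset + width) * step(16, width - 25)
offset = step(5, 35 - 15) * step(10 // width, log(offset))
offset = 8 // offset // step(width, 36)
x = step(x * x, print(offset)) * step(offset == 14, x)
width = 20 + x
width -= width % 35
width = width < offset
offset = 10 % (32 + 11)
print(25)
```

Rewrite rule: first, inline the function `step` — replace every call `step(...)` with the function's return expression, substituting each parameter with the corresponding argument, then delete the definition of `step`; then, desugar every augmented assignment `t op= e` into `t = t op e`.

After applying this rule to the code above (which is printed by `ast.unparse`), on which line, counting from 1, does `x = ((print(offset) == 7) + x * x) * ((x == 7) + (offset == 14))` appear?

4

Transformed code:
x = (offset + width) * ((width - 25 == 7) + 16)
offset = ((35 - 15 == 7) + 5) * ((log(offset) == 7) + 10 // width)
offset = 8 // offset // ((36 == 7) + width)
x = ((print(offset) == 7) + x * x) * ((x == 7) + (offset == 14))
width = 20 + x
width = width - width % 35
width = width < offset
offset = 10 % (32 + 11)
print(25)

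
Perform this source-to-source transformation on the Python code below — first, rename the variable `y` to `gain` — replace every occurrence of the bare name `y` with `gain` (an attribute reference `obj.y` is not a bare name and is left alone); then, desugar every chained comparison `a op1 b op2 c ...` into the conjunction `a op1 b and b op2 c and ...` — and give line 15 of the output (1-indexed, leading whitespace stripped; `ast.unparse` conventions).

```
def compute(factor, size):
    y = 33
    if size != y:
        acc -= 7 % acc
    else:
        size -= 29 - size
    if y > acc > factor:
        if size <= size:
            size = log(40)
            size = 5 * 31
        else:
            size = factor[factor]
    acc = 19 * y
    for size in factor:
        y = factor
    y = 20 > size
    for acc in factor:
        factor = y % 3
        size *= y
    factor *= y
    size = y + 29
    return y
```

gain = factor

Transformed code:
def compute(factor, size):
    gain = 33
    if size != gain:
        acc -= 7 % acc
    else:
        size -= 29 - size
    if gain > acc and acc > factor:
        if size <= size:
            size = log(40)
            size = 5 * 31
        else:
            size = factor[factor]
    acc = 19 * gain
    for size in factor:
        gain = factor
    gain = 20 > size
    for acc in factor:
        factor = gain % 3
        size *= gain
    factor *= gain
    size = gain + 29
    return gain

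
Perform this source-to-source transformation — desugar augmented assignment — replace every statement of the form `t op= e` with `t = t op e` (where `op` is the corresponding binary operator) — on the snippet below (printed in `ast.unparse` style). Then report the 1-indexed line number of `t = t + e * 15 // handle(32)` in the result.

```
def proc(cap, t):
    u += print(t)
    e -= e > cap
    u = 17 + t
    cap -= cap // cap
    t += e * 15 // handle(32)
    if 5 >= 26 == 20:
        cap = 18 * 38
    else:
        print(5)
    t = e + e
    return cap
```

Transformed code:
def proc(cap, t):
    u = u + print(t)
    e = e - (e > cap)
    u = 17 + t
    cap = cap - cap // cap
    t = t + e * 15 // handle(32)
    if 5 >= 26 == 20:
        cap = 18 * 38
    else:
        print(5)
    t = e + e
    return cap

6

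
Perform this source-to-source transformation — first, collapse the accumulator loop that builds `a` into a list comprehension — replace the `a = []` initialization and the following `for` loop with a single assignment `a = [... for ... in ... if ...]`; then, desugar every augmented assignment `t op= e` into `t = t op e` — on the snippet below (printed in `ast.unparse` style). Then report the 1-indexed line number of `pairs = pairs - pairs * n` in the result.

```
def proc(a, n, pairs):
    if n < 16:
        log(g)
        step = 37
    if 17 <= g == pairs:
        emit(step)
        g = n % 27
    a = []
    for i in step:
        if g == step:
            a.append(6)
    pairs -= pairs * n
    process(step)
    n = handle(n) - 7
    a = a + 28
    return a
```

9

Transformed code:
def proc(a, n, pairs):
    if n < 16:
        log(g)
        step = 37
    if 17 <= g == pairs:
        emit(step)
        g = n % 27
    a = [6 for i in step if g == step]
    pairs = pairs - pairs * n
    process(step)
    n = handle(n) - 7
    a = a + 28
    return a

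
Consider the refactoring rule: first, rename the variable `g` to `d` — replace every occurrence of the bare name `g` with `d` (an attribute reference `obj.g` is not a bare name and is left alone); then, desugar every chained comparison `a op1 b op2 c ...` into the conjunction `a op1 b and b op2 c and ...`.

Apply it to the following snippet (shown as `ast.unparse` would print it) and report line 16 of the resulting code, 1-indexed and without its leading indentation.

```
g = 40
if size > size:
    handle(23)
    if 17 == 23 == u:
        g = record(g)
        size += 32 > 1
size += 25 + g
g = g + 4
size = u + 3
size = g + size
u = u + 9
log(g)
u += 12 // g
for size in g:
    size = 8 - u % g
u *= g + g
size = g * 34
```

Transformed code:
d = 40
if size > size:
    handle(23)
    if 17 == 23 and 23 == u:
        d = record(d)
        size += 32 > 1
size += 25 + d
d = d + 4
size = u + 3
size = d + size
u = u + 9
log(d)
u += 12 // d
for size in d:
    size = 8 - u % d
u *= d + d
size = d * 34

u *= d + d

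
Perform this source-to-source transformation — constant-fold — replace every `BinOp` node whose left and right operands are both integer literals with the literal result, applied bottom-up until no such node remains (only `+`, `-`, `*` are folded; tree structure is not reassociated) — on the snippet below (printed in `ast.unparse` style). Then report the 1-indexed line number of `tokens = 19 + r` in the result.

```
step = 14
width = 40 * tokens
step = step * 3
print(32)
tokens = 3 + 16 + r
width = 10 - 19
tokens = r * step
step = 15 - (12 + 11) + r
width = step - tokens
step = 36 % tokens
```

Transformed code:
step = 14
width = 40 * tokens
step = step * 3
print(32)
tokens = 19 + r
width = -9
tokens = r * step
step = -8 + r
width = step - tokens
step = 36 % tokens

5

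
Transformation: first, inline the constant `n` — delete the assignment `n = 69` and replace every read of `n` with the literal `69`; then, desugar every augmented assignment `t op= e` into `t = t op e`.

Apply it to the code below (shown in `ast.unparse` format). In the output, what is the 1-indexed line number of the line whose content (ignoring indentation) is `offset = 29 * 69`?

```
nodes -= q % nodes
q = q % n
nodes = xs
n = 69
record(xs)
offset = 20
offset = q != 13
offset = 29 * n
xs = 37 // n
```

Transformed code:
nodes = nodes - q % nodes
q = q % 69
nodes = xs
record(xs)
offset = 20
offset = q != 13
offset = 29 * 69
xs = 37 // 69

7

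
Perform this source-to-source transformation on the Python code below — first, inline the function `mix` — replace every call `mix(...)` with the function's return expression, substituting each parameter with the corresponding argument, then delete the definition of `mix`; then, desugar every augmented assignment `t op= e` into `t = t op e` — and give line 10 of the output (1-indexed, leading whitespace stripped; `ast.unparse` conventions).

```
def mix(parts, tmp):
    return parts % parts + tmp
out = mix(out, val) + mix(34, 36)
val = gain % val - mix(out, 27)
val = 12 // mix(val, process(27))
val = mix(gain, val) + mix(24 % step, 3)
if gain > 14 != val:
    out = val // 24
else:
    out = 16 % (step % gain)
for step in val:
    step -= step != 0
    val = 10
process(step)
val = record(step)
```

Transformed code:
out = out % out + val + (34 % 34 + 36)
val = gain % val - (out % out + 27)
val = 12 // (val % val + process(27))
val = gain % gain + val + (24 % step % (24 % step) + 3)
if gain > 14 != val:
    out = val // 24
else:
    out = 16 % (step % gain)
for step in val:
    step = step - (step != 0)
    val = 10
process(step)
val = record(step)

step = step - (step != 0)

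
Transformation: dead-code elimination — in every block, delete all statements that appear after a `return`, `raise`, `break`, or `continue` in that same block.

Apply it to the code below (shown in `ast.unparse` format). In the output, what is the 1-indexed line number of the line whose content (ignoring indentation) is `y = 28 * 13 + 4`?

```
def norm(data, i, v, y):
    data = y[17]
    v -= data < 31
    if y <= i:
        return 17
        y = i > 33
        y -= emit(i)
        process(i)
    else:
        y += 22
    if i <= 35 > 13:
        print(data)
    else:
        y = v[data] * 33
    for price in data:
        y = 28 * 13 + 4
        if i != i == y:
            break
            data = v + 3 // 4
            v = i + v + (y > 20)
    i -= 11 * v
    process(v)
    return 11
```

Transformed code:
def norm(data, i, v, y):
    data = y[17]
    v -= data < 31
    if y <= i:
        return 17
    else:
        y += 22
    if i <= 35 > 13:
        print(data)
    else:
        y = v[data] * 33
    for price in data:
        y = 28 * 13 + 4
        if i != i == y:
            break
    i -= 11 * v
    process(v)
    return 11

13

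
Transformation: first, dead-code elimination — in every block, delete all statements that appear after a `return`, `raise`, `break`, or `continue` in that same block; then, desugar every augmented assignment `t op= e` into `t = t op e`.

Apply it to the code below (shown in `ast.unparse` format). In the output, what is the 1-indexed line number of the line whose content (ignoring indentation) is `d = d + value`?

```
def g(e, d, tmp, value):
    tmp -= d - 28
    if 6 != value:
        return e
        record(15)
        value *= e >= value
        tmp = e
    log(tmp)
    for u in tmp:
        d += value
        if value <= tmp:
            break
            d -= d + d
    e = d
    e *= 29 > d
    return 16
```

7

Transformed code:
def g(e, d, tmp, value):
    tmp = tmp - (d - 28)
    if 6 != value:
        return e
    log(tmp)
    for u in tmp:
        d = d + value
        if value <= tmp:
            break
    e = d
    e = e * (29 > d)
    return 16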